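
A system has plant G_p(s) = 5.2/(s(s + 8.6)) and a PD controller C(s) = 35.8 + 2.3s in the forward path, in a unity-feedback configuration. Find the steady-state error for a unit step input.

The open loop C(s)G_p(s) has a pole at the origin (type 1), so the static position error constant is infinite and e_ss = 1/(1+∞) = 0.

0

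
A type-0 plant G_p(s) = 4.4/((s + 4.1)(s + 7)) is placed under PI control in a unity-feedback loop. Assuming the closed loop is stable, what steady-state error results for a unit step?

The PI controller's integrator makes the forward path type 1, so e_ss to a step is zero.

0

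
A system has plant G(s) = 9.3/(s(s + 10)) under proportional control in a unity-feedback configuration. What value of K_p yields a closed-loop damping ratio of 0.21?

Closed-loop characteristic equation: s² + 10s + K_p·9.3 = 0.
So ω_n = √(9.3K_p) and 2ζω_n = 10, giving ζ = 10/(2√(9.3K_p)).
Setting ζ = 0.21: √(9.3K_p) = 10/(2·0.21) = 23.81, so K_p = 566.9/9.3 = 61.

K_p = 61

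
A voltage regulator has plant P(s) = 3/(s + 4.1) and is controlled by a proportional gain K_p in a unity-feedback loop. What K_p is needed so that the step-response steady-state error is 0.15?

For a type-0 loop with proportional control, e_ss = 1/(1 + K_p·P(0)).
P(0) = 0.7317. Require 1/(1 + K_p·0.7317) = 0.15, so 1 + 0.7317·K_p = 6.667.
K_p = (6.667 − 1)/0.7317 = 7.74.

K_p = 7.74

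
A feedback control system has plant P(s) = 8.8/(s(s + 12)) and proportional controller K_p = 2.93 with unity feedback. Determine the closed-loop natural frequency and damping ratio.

With unity feedback the closed-loop characteristic equation is s² + 12s + 2.93·8.8 = s² + 12s + 25.78 = 0.
So ω_n² = 25.78 ⇒ ω_n = 5.078 rad/s, and ζ = 12/(2ω_n) = 1.18.

ω_n = 5.08 rad/s, ζ = 1.18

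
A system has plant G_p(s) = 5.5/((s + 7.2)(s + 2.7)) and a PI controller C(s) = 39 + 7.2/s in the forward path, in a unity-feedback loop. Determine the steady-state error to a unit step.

The open loop C(s)G_p(s) has a pole at the origin (type 1), so the static position error constant is infinite and e_ss = 1/(1+∞) = 0.

0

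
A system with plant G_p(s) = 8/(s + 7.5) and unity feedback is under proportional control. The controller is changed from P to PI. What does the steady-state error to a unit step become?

0

The integrator makes K_pos = lim_{s→0} C(s)G(s) infinite, so e_ss = 1/(1+K_pos) = 0.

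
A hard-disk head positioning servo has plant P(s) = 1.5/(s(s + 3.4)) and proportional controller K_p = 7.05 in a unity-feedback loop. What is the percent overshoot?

Closed-loop characteristic equation: s² + 3.4s + 10.57 = 0, so ω_n = 3.252 rad/s and ζ = 3.4/(2·3.252) = 0.5228.
%OS = 100·exp(−πζ/√(1−ζ²)) = 100·exp(−π·0.5228/√0.7267) = 14.6%.

14.6%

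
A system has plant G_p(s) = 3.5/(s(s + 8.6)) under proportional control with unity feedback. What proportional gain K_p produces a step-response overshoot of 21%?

K_p = 26.7

From %OS = 100·exp(−πζ/√(1−ζ²)) = 21%, ζ = −ln(0.21)/√(π²+ln²(0.21)) = 0.4449.
Characteristic equation s² + 8.6s + 3.5K_p = 0 gives ζ = 8.6/(2√(3.5K_p)).
Setting ζ = 0.4449: √(3.5K_p) = 8.6/(2·0.4449) = 9.665, so K_p = 93.42/3.5 = 26.7.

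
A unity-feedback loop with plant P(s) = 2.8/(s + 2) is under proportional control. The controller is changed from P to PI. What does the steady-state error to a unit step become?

0

Adding integral action puts a pole at s = 0 in the forward path, raising the system type to 1; a type-1 loop has zero steady-state error to a step.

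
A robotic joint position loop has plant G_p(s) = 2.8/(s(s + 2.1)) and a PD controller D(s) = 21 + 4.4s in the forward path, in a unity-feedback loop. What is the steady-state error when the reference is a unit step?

0

The open loop D(s)G_p(s) has a pole at the origin (type 1), so the static position error constant is infinite and e_ss = 1/(1+∞) = 0.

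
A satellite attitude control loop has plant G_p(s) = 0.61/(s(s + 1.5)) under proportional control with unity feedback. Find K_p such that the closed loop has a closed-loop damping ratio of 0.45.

Closed-loop characteristic equation: s² + 1.5s + K_p·0.61 = 0.
So ω_n = √(0.61K_p) and 2ζω_n = 1.5, giving ζ = 1.5/(2√(0.61K_p)).
Setting ζ = 0.45: √(0.61K_p) = 1.5/(2·0.45) = 1.667, so K_p = 2.778/0.61 = 4.55.

K_p = 4.55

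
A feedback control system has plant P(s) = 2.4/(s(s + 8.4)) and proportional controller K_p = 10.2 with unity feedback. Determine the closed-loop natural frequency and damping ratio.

ω_n = 4.95 rad/s, ζ = 0.849

With unity feedback the closed-loop characteristic equation is s² + 8.4s + 10.2·2.4 = s² + 8.4s + 24.48 = 0.
So ω_n² = 24.48 ⇒ ω_n = 4.948 rad/s, and ζ = 8.4/(2ω_n) = 0.849.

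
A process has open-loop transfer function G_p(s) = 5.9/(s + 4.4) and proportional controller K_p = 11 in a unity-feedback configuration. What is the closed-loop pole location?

s = -69.3

Closed-loop transfer function: T(s) = K_p·G_p(s)/(1 + K_p·G_p(s)) = 64.9/(s + 4.4 + 64.9) = 64.9/(s + 69.3).
The closed-loop pole is at s = −69.3.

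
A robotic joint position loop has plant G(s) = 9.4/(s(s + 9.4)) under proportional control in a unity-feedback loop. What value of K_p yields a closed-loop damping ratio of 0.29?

K_p = 27.9

Closed-loop characteristic equation: s² + 9.4s + K_p·9.4 = 0.
So ω_n = √(9.4K_p) and 2ζω_n = 9.4, giving ζ = 9.4/(2√(9.4K_p)).
Setting ζ = 0.29: √(9.4K_p) = 9.4/(2·0.29) = 16.21, so K_p = 262.7/9.4 = 27.9.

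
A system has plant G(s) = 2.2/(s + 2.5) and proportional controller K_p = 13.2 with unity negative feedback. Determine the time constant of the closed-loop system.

Closed-loop transfer function: T(s) = K_p·G(s)/(1 + K_p·G(s)) = 29.04/(s + 2.5 + 29.04) = 29.04/(s + 31.54).
Time constant τ = 1/31.54 = 0.0317 s.

τ = 0.0317 s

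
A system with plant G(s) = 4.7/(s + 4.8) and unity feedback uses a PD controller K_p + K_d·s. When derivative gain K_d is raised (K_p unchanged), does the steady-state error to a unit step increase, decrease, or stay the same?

unchanged

At s = 0 the derivative term contributes nothing: C(0) = K_p regardless of K_d, so K_pos = K_p·G(0) and e_ss are unchanged.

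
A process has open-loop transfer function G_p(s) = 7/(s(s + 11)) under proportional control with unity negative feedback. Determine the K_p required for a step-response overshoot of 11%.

K_p = 13.1

From %OS = 100·exp(−πζ/√(1−ζ²)) = 11%, ζ = −ln(0.11)/√(π²+ln²(0.11)) = 0.5749.
Characteristic equation s² + 11s + 7K_p = 0 gives ζ = 11/(2√(7K_p)).
Setting ζ = 0.5749: √(7K_p) = 11/(2·0.5749) = 9.567, so K_p = 91.53/7 = 13.1.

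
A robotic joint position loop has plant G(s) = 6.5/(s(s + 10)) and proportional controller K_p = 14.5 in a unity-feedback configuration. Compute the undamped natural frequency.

With unity feedback the closed-loop characteristic equation is s² + 10s + 14.5·6.5 = s² + 10s + 94.25 = 0.
So ω_n² = 94.25 ⇒ ω_n = 9.708 rad/s, and ζ = 10/(2ω_n) = 0.515.

ω_n = 9.71 rad/s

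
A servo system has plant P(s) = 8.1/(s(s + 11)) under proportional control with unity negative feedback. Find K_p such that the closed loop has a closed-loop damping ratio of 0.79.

Closed-loop characteristic equation: s² + 11s + K_p·8.1 = 0.
So ω_n = √(8.1K_p) and 2ζω_n = 11, giving ζ = 11/(2√(8.1K_p)).
Setting ζ = 0.79: √(8.1K_p) = 11/(2·0.79) = 6.962, so K_p = 48.47/8.1 = 5.98.

K_p = 5.98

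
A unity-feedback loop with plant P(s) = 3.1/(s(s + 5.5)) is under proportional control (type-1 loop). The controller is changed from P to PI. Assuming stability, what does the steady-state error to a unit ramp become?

0

The integrator raises the loop to type 2, so K_v → ∞ and e_ss to a ramp is zero.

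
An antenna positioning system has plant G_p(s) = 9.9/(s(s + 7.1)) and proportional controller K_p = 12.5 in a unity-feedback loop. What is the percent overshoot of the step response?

From 1 + K_pG_p(s) = 0: s² + 7.1s + 123.8 = 0 ⇒ ω_n = 11.12, ζ = 0.3191.
%OS = 100·exp(−πζ/√(1−ζ²)) = 100·exp(−π·0.3191/√0.8982) = 34.7%.

34.7%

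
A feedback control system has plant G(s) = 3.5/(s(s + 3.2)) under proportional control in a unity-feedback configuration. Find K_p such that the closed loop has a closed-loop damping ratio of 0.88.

K_p = 0.945

Closed-loop characteristic equation: s² + 3.2s + K_p·3.5 = 0.
So ω_n = √(3.5K_p) and 2ζω_n = 3.2, giving ζ = 3.2/(2√(3.5K_p)).
Setting ζ = 0.88: √(3.5K_p) = 3.2/(2·0.88) = 1.818, so K_p = 3.306/3.5 = 0.945.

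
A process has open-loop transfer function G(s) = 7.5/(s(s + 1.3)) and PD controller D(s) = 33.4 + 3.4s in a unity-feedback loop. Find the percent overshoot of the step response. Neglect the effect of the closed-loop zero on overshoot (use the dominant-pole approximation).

0.675%

Forward path: (33.4 + 3.4s)·7.5/(s(s+1.3)). The closed-loop characteristic equation is s² + (1.3 + 7.5·3.4)s + 7.5·33.4 = 0.
That is s² + 26.8s + 250.5 = 0, so ω_n = 15.83 rad/s and ζ = 26.8/(2·15.83) = 0.8466.
%OS = 100·exp(−πζ/√(1−ζ²)) = 0.675%.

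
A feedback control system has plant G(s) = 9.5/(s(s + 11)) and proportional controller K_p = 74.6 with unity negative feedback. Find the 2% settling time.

T_s ≈ 0.727 s

Closed-loop characteristic equation: s² + 11s + 708.7 = 0, so ω_n = 26.62 rad/s and ζ = 11/(2·26.62) = 0.2066.
2% settling time T_s ≈ 4/(ζω_n) = 4/5.5 = 0.727 s.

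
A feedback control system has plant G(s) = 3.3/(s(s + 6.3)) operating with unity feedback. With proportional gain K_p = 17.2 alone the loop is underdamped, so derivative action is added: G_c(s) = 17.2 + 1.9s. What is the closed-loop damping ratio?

ζ = 0.834

Forward path: (17.2 + 1.9s)·3.3/(s(s+6.3)). The closed-loop characteristic equation is s² + (6.3 + 3.3·1.9)s + 3.3·17.2 = 0.
That is s² + 12.57s + 56.76 = 0, so ω_n = 7.534 rad/s and ζ = 12.57/(2·7.534) = 0.8342.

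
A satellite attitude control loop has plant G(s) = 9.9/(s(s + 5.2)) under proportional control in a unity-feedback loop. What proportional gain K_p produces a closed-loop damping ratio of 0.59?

K_p = 1.96

Closed-loop characteristic equation: s² + 5.2s + K_p·9.9 = 0.
So ω_n = √(9.9K_p) and 2ζω_n = 5.2, giving ζ = 5.2/(2√(9.9K_p)).
Setting ζ = 0.59: √(9.9K_p) = 5.2/(2·0.59) = 4.407, so K_p = 19.42/9.9 = 1.96.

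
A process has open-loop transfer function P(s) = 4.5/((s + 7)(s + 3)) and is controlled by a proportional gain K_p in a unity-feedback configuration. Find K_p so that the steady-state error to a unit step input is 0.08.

For a type-0 loop with proportional control, e_ss = 1/(1 + K_p·P(0)).
P(0) = 0.2143. Require 1/(1 + K_p·0.2143) = 0.08, so 1 + 0.2143·K_p = 12.5.
K_p = (12.5 − 1)/0.2143 = 53.7.

K_p = 53.7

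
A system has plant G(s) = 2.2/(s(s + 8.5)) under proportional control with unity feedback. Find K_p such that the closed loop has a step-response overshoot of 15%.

K_p = 30.7

From %OS = 100·exp(−πζ/√(1−ζ²)) = 15%, ζ = −ln(0.15)/√(π²+ln²(0.15)) = 0.5169.
Characteristic equation s² + 8.5s + 2.2K_p = 0 gives ζ = 8.5/(2√(2.2K_p)).
Setting ζ = 0.5169: √(2.2K_p) = 8.5/(2·0.5169) = 8.222, so K_p = 67.59/2.2 = 30.7.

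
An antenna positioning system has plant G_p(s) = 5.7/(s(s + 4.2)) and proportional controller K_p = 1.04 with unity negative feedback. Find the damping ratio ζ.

The closed-loop denominator is s(s+4.2) + 1.04·5.7 = s² + 4.2s + 5.928.
So ω_n² = 5.928 ⇒ ω_n = 2.435 rad/s, and ζ = 4.2/(2ω_n) = 0.863.

ζ = 0.863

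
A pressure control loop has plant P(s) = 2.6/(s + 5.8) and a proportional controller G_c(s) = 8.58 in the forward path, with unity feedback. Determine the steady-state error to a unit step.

0.206

The loop is type 0. Static position error constant K_pos = G_c(0)·P(0) = 8.58·0.4483 = 3.846.
Steady-state error to a unit step: e_ss = 1/(1+K_pos) = 1/4.846 = 0.206.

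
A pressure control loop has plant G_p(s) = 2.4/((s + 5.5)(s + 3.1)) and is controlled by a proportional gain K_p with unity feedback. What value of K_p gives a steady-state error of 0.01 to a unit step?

For a type-0 loop with proportional control, e_ss = 1/(1 + K_p·G_p(0)).
G_p(0) = 0.1408. Require 1/(1 + K_p·0.1408) = 0.01, so 1 + 0.1408·K_p = 100.
K_p = (100 − 1)/0.1408 = 703.

K_p = 703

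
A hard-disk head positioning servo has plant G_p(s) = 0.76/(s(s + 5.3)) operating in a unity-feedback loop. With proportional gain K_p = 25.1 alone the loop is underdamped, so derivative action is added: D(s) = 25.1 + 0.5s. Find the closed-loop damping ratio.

Forward path: (25.1 + 0.5s)·0.76/(s(s+5.3)). The closed-loop characteristic equation is s² + (5.3 + 0.76·0.5)s + 0.76·25.1 = 0.
That is s² + 5.68s + 19.08 = 0, so ω_n = 4.368 rad/s and ζ = 5.68/(2·4.368) = 0.6502.

ζ = 0.65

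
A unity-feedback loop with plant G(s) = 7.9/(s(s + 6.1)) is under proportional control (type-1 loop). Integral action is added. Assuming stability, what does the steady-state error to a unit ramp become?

The integrator raises the loop to type 2, so K_v → ∞ and e_ss to a ramp is zero.

0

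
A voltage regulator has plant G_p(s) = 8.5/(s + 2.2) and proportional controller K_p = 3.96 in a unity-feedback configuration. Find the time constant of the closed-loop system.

Closed-loop transfer function: T(s) = K_p·G_p(s)/(1 + K_p·G_p(s)) = 33.66/(s + 2.2 + 33.66) = 33.66/(s + 35.86).
Time constant τ = 1/35.86 = 0.0279 s.

τ = 0.0279 s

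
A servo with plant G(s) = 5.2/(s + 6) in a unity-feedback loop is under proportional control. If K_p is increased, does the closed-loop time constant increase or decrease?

decrease

The closed-loop bandwidth 6+K_p·5.2 grows with K_p, so τ shrinks.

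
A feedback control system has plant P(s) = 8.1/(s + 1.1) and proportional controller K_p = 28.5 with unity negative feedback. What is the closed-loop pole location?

Closed-loop transfer function: T(s) = K_p·P(s)/(1 + K_p·P(s)) = 230.8/(s + 1.1 + 230.8) = 230.8/(s + 231.9).
The closed-loop pole is at s = −231.9.

s = -231.9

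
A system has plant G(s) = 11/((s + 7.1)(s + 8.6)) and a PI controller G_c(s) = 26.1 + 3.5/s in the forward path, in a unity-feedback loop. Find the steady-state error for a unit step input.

0

The open loop G_c(s)G(s) has a pole at the origin (type 1), so the static position error constant is infinite and e_ss = 1/(1+∞) = 0.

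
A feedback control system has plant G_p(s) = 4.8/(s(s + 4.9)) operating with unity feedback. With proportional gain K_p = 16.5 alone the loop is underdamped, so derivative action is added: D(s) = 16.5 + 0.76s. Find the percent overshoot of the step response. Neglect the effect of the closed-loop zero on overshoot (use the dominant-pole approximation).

Forward path: (16.5 + 0.76s)·4.8/(s(s+4.9)). The closed-loop characteristic equation is s² + (4.9 + 4.8·0.76)s + 4.8·16.5 = 0.
That is s² + 8.548s + 79.2 = 0, so ω_n = 8.899 rad/s and ζ = 8.548/(2·8.899) = 0.4803.
%OS = 100·exp(−πζ/√(1−ζ²)) = 17.9%.

17.9%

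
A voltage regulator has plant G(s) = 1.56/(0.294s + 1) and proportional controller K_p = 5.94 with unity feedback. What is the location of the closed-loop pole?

Closed loop: T(s) = K_p·G/(1+K_p·G) = 9.266/(0.294s + 1 + 9.266), with pole at s = −(1 + 9.266)/0.294 = −34.92.

s = -34.92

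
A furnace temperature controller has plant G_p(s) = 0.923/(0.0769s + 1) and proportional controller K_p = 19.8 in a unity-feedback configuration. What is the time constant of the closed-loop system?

τ = 0.00399 s

Closed loop: T(s) = K_p·G_p/(1+K_p·G_p) = 18.28/(0.0769s + 1 + 18.28), with pole at s = −(1 + 18.28)/0.0769 = −250.7.
Closed-loop time constant τ = 1/250.7 = 0.00399 s.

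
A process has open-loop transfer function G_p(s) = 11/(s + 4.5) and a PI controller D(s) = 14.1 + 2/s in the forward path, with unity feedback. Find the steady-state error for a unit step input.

The open loop D(s)G_p(s) has a pole at the origin (type 1), so the static position error constant is infinite and e_ss = 1/(1+∞) = 0.

0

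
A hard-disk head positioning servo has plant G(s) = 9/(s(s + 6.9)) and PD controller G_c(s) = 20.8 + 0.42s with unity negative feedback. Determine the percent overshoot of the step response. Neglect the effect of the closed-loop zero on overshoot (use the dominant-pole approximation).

26.4%

Forward path: (20.8 + 0.42s)·9/(s(s+6.9)). The closed-loop characteristic equation is s² + (6.9 + 9·0.42)s + 9·20.8 = 0.
That is s² + 10.68s + 187.2 = 0, so ω_n = 13.68 rad/s and ζ = 10.68/(2·13.68) = 0.3903.
%OS = 100·exp(−πζ/√(1−ζ²)) = 26.4%.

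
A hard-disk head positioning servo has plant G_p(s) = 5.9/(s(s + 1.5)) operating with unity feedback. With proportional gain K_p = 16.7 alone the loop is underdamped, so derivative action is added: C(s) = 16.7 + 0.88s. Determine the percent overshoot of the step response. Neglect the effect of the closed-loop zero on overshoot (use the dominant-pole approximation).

32.5%

Forward path: (16.7 + 0.88s)·5.9/(s(s+1.5)). The closed-loop characteristic equation is s² + (1.5 + 5.9·0.88)s + 5.9·16.7 = 0.
That is s² + 6.692s + 98.53 = 0, so ω_n = 9.926 rad/s and ζ = 6.692/(2·9.926) = 0.3371.
%OS = 100·exp(−πζ/√(1−ζ²)) = 32.5%.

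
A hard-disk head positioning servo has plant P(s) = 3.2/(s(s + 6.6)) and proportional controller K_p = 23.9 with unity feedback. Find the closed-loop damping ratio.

ζ = 0.377

1 + K_p·P(s) = 0 gives s² + 6.6s + 76.48 = 0.
So ω_n² = 76.48 ⇒ ω_n = 8.745 rad/s, and ζ = 6.6/(2ω_n) = 0.377.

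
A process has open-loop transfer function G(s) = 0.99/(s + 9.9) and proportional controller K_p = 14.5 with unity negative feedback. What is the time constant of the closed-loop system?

Closed-loop transfer function: T(s) = K_p·G(s)/(1 + K_p·G(s)) = 14.36/(s + 9.9 + 14.36) = 14.36/(s + 24.26).
Time constant τ = 1/24.26 = 0.0412 s.

τ = 0.0412 s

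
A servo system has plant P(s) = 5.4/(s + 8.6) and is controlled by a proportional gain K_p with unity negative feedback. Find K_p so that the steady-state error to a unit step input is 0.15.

K_p = 9.02

For a type-0 loop with proportional control, e_ss = 1/(1 + K_p·P(0)).
P(0) = 0.6279. Require 1/(1 + K_p·0.6279) = 0.15, so 1 + 0.6279·K_p = 6.667.
K_p = (6.667 − 1)/0.6279 = 9.02.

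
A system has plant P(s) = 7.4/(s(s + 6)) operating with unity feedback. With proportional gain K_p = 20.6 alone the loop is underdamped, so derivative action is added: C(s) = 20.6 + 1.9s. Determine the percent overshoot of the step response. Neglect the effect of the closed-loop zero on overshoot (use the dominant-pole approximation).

Forward path: (20.6 + 1.9s)·7.4/(s(s+6)). The closed-loop characteristic equation is s² + (6 + 7.4·1.9)s + 7.4·20.6 = 0.
That is s² + 20.06s + 152.4 = 0, so ω_n = 12.35 rad/s and ζ = 20.06/(2·12.35) = 0.8124.
%OS = 100·exp(−πζ/√(1−ζ²)) = 1.26%.

1.26%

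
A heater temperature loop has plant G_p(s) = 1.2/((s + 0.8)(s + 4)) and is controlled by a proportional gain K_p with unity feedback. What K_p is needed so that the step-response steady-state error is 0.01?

For a type-0 loop with proportional control, e_ss = 1/(1 + K_p·G_p(0)).
G_p(0) = 0.375. Require 1/(1 + K_p·0.375) = 0.01, so 1 + 0.375·K_p = 100.
K_p = (100 − 1)/0.375 = 264.

K_p = 264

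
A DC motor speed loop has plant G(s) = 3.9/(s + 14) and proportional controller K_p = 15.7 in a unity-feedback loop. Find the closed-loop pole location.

s = -75.23

Closed-loop transfer function: T(s) = K_p·G(s)/(1 + K_p·G(s)) = 61.23/(s + 14 + 61.23) = 61.23/(s + 75.23).
The closed-loop pole is at s = −75.23.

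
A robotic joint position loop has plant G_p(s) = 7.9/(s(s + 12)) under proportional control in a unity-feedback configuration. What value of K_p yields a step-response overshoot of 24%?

K_p = 26.6

From %OS = 100·exp(−πζ/√(1−ζ²)) = 24%, ζ = −ln(0.24)/√(π²+ln²(0.24)) = 0.4136.
Characteristic equation s² + 12s + 7.9K_p = 0 gives ζ = 12/(2√(7.9K_p)).
Setting ζ = 0.4136: √(7.9K_p) = 12/(2·0.4136) = 14.51, so K_p = 210.5/7.9 = 26.6.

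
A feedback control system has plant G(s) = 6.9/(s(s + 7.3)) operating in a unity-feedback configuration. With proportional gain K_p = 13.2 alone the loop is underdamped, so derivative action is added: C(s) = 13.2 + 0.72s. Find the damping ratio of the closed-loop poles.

ζ = 0.643

Forward path: (13.2 + 0.72s)·6.9/(s(s+7.3)). The closed-loop characteristic equation is s² + (7.3 + 6.9·0.72)s + 6.9·13.2 = 0.
That is s² + 12.27s + 91.08 = 0, so ω_n = 9.544 rad/s and ζ = 12.27/(2·9.544) = 0.6427.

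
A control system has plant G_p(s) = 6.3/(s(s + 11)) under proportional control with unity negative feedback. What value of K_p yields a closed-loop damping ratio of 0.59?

K_p = 13.8

Closed-loop characteristic equation: s² + 11s + K_p·6.3 = 0.
So ω_n = √(6.3K_p) and 2ζω_n = 11, giving ζ = 11/(2√(6.3K_p)).
Setting ζ = 0.59: √(6.3K_p) = 11/(2·0.59) = 9.322, so K_p = 86.9/6.3 = 13.8.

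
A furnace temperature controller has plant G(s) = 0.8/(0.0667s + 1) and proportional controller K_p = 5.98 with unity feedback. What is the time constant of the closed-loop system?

τ = 0.0115 s

Closed loop: T(s) = K_p·G/(1+K_p·G) = 4.784/(0.0667s + 1 + 4.784), with pole at s = −(1 + 4.784)/0.0667 = −86.72.
Closed-loop time constant τ = 1/86.72 = 0.0115 s.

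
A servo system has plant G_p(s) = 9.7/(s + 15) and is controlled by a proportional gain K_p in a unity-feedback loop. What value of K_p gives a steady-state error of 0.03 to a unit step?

Steady-state error for a unit step on this type-0 loop is 1/(1 + K_p·G_p(0)).
G_p(0) = 0.6467. Require 1/(1 + K_p·0.6467) = 0.03, so 1 + 0.6467·K_p = 33.33.
K_p = (33.33 − 1)/0.6467 = 50.

K_p = 50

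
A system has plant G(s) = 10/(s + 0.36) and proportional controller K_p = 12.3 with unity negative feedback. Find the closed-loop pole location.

s = -123.4

Closed-loop transfer function: T(s) = K_p·G(s)/(1 + K_p·G(s)) = 123/(s + 0.36 + 123) = 123/(s + 123.4).
The closed-loop pole is at s = −123.4.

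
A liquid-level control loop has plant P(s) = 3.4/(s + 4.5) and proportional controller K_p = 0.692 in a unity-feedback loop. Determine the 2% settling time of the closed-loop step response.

Closed-loop transfer function: T(s) = K_p·P(s)/(1 + K_p·P(s)) = 2.353/(s + 4.5 + 2.353) = 2.353/(s + 6.853).
Time constant τ = 1/6.853 = 0.1459 s, so the 2% settling time is about 4τ = 0.584 s.

T_s ≈ 0.584 s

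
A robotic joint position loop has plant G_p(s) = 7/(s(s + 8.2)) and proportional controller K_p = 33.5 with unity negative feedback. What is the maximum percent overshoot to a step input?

41.8%

The closed-loop denominator s² + 8.2s + 234.5 gives ω_n = √234.5 = 15.31 and ζ = 8.2/(2ω_n) = 0.2677.
%OS = 100·exp(−πζ/√(1−ζ²)) = 100·exp(−π·0.2677/√0.9283) = 41.8%.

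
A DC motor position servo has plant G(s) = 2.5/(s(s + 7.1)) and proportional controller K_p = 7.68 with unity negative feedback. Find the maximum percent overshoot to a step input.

1.3%

From 1 + K_pG(s) = 0: s² + 7.1s + 19.2 = 0 ⇒ ω_n = 4.382, ζ = 0.8102.
%OS = 100·exp(−πζ/√(1−ζ²)) = 100·exp(−π·0.8102/√0.3436) = 1.3%.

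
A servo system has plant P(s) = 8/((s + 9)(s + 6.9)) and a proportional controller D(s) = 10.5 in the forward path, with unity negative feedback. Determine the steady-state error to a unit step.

The loop is type 0. Static position error constant K_pos = D(0)·P(0) = 10.5·0.1288 = 1.353.
Steady-state error to a unit step: e_ss = 1/(1+K_pos) = 1/2.353 = 0.425.

0.425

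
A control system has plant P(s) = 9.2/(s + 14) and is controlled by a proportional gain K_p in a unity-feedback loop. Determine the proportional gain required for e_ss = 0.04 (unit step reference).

K_p = 36.5

Steady-state error for a unit step on this type-0 loop is 1/(1 + K_p·P(0)).
P(0) = 0.6571. Require 1/(1 + K_p·0.6571) = 0.04, so 1 + 0.6571·K_p = 25.
K_p = (25 − 1)/0.6571 = 36.5.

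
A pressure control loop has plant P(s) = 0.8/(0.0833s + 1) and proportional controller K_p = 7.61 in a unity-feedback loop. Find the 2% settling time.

T_s ≈ 0.047 s

Closed loop: T(s) = K_p·P/(1+K_p·P) = 6.088/(0.0833s + 1 + 6.088), with pole at s = −(1 + 6.088)/0.0833 = −85.09.
τ = 1/85.09 = 0.01175 s, so 2% settling time ≈ 4τ = 0.047 s.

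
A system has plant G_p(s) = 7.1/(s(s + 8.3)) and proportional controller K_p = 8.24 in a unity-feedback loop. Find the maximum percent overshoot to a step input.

From 1 + K_pG_p(s) = 0: s² + 8.3s + 58.5 = 0 ⇒ ω_n = 7.649, ζ = 0.5426.
%OS = 100·exp(−πζ/√(1−ζ²)) = 100·exp(−π·0.5426/√0.7056) = 13.1%.

13.1%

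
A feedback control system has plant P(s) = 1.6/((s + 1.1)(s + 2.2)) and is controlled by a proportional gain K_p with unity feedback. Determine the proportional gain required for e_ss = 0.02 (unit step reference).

K_p = 74.1

For a type-0 loop with proportional control, e_ss = 1/(1 + K_p·P(0)).
P(0) = 0.6612. Require 1/(1 + K_p·0.6612) = 0.02, so 1 + 0.6612·K_p = 50.
K_p = (50 − 1)/0.6612 = 74.1.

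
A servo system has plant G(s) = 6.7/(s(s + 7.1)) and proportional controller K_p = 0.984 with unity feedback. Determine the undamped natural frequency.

ω_n = 2.57 rad/s

With unity feedback the closed-loop characteristic equation is s² + 7.1s + 0.984·6.7 = s² + 7.1s + 6.593 = 0.
Matching s² + 2ζω_n s + ω_n²: ω_n = √6.593 = 2.568 rad/s and 2ζω_n = 7.1, so ζ = 7.1/(2·2.568) = 1.38.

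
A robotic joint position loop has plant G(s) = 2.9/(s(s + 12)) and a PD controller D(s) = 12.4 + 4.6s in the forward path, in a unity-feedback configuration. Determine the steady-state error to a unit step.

The open loop D(s)G(s) has a pole at the origin (type 1), so the static position error constant is infinite and e_ss = 1/(1+∞) = 0.

0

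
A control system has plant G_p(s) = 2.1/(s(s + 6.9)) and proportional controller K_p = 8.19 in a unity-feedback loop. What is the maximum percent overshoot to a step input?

0.901%

The closed-loop denominator s² + 6.9s + 17.2 gives ω_n = √17.2 = 4.147 and ζ = 6.9/(2ω_n) = 0.8319.
%OS = 100·exp(−πζ/√(1−ζ²)) = 100·exp(−π·0.8319/√0.308) = 0.901%.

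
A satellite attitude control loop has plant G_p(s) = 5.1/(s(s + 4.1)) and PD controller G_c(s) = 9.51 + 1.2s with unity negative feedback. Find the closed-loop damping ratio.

ζ = 0.734

Forward path: (9.51 + 1.2s)·5.1/(s(s+4.1)). The closed-loop characteristic equation is s² + (4.1 + 5.1·1.2)s + 5.1·9.51 = 0.
That is s² + 10.22s + 48.5 = 0, so ω_n = 6.964 rad/s and ζ = 10.22/(2·6.964) = 0.7337.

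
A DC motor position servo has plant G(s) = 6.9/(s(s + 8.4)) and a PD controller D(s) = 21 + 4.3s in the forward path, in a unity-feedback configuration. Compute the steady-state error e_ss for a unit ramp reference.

The loop has one pole at the origin (type 1). Velocity error constant K_v = lim_{s→0} s·D(s)G(s) = 21·6.9/8.4 = 17.25.
Steady-state error to a unit ramp: e_ss = 1/K_v = 0.058.

0.058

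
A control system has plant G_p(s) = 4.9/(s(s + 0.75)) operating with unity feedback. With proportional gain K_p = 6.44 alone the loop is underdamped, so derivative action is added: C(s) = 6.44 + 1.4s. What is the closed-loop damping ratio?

ζ = 0.677

Forward path: (6.44 + 1.4s)·4.9/(s(s+0.75)). The closed-loop characteristic equation is s² + (0.75 + 4.9·1.4)s + 4.9·6.44 = 0.
That is s² + 7.61s + 31.56 = 0, so ω_n = 5.617 rad/s and ζ = 7.61/(2·5.617) = 0.6774.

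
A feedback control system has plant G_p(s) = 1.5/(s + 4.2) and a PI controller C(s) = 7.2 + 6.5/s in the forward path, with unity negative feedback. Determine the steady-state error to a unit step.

0

The open loop C(s)G_p(s) has a pole at the origin (type 1), so the static position error constant is infinite and e_ss = 1/(1+∞) = 0.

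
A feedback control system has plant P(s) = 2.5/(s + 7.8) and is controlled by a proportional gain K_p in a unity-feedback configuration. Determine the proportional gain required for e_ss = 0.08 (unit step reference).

Steady-state error for a unit step on this type-0 loop is 1/(1 + K_p·P(0)).
P(0) = 0.3205. Require 1/(1 + K_p·0.3205) = 0.08, so 1 + 0.3205·K_p = 12.5.
K_p = (12.5 − 1)/0.3205 = 35.9.

K_p = 35.9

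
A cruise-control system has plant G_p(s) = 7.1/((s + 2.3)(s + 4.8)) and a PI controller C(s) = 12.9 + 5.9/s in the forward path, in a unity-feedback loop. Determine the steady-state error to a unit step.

0

The open loop C(s)G_p(s) has a pole at the origin (type 1), so the static position error constant is infinite and e_ss = 1/(1+∞) = 0.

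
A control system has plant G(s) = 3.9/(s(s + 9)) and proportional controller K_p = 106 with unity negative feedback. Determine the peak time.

T_p = 0.158 s

From 1 + K_pG(s) = 0: s² + 9s + 413.4 = 0 ⇒ ω_n = 20.33, ζ = 0.2213.
Damped frequency ω_d = ω_n√(1−ζ²) = 19.83 rad/s, so peak time T_p = π/ω_d = 0.158 s.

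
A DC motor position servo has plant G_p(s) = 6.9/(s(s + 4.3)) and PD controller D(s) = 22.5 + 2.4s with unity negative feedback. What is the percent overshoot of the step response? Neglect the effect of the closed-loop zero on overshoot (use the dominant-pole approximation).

0.817%

Forward path: (22.5 + 2.4s)·6.9/(s(s+4.3)). The closed-loop characteristic equation is s² + (4.3 + 6.9·2.4)s + 6.9·22.5 = 0.
That is s² + 20.86s + 155.2 = 0, so ω_n = 12.46 rad/s and ζ = 20.86/(2·12.46) = 0.8371.
%OS = 100·exp(−πζ/√(1−ζ²)) = 0.817%.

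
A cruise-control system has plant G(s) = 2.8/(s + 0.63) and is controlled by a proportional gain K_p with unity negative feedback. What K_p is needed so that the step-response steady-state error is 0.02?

The loop is type 0, so e_ss(step) = 1/(1 + K_pos) with K_pos = K_p·G(0).
G(0) = 4.444. Require 1/(1 + K_p·4.444) = 0.02, so 1 + 4.444·K_p = 50.
K_p = (50 − 1)/4.444 = 11.

K_p = 11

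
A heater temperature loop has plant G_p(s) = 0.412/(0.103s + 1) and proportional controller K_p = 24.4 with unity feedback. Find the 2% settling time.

T_s ≈ 0.0373 s

Closed loop: T(s) = K_p·G_p/(1+K_p·G_p) = 10.05/(0.103s + 1 + 10.05), with pole at s = −(1 + 10.05)/0.103 = −107.3.
τ = 1/107.3 = 0.009319 s, so 2% settling time ≈ 4τ = 0.0373 s.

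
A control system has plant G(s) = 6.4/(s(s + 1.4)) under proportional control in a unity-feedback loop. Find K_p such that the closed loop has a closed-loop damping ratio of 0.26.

Closed-loop characteristic equation: s² + 1.4s + K_p·6.4 = 0.
So ω_n = √(6.4K_p) and 2ζω_n = 1.4, giving ζ = 1.4/(2√(6.4K_p)).
Setting ζ = 0.26: √(6.4K_p) = 1.4/(2·0.26) = 2.692, so K_p = 7.249/6.4 = 1.13.

K_p = 1.13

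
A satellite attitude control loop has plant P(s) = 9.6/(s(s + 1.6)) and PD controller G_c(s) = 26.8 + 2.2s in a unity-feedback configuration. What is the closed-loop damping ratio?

Forward path: (26.8 + 2.2s)·9.6/(s(s+1.6)). The closed-loop characteristic equation is s² + (1.6 + 9.6·2.2)s + 9.6·26.8 = 0.
That is s² + 22.72s + 257.3 = 0, so ω_n = 16.04 rad/s and ζ = 22.72/(2·16.04) = 0.7082.

ζ = 0.708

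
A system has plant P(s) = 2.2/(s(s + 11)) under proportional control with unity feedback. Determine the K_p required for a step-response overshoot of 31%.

K_p = 113

From %OS = 100·exp(−πζ/√(1−ζ²)) = 31%, ζ = −ln(0.31)/√(π²+ln²(0.31)) = 0.3493.
Characteristic equation s² + 11s + 2.2K_p = 0 gives ζ = 11/(2√(2.2K_p)).
Setting ζ = 0.3493: √(2.2K_p) = 11/(2·0.3493) = 15.75, so K_p = 247.9/2.2 = 113.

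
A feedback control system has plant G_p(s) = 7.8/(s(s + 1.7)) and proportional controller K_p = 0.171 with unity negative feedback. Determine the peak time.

From 1 + K_pG_p(s) = 0: s² + 1.7s + 1.334 = 0 ⇒ ω_n = 1.155, ζ = 0.736.
Damped frequency ω_d = ω_n√(1−ζ²) = 0.7819 rad/s, so peak time T_p = π/ω_d = 4.02 s.

T_p = 4.02 s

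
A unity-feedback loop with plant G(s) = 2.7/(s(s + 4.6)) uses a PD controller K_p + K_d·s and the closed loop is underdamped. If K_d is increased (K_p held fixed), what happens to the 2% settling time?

Characteristic equation s² + (4.6 + 2.7K_d)s + 2.7K_p = 0: raising K_d increases ζω_n = (4.6+2.7K_d)/2 while the loop stays underdamped, so T_s ≈ 4/(ζω_n) decreases.

decrease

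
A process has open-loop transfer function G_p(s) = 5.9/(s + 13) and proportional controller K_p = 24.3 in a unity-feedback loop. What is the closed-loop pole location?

Closed-loop transfer function: T(s) = K_p·G_p(s)/(1 + K_p·G_p(s)) = 143.4/(s + 13 + 143.4) = 143.4/(s + 156.4).
The closed-loop pole is at s = −156.4.

s = -156.4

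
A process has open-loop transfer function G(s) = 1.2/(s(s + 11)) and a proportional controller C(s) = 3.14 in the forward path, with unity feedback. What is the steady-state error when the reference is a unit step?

The open loop C(s)G(s) has a pole at the origin (type 1), so the static position error constant is infinite and e_ss = 1/(1+∞) = 0.

0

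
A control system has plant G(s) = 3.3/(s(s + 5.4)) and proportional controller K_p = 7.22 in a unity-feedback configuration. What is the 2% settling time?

The closed-loop denominator s² + 5.4s + 23.83 gives ω_n = √23.83 = 4.881 and ζ = 5.4/(2ω_n) = 0.5531.
2% settling time T_s ≈ 4/(ζω_n) = 4/2.7 = 1.48 s.

T_s ≈ 1.48 s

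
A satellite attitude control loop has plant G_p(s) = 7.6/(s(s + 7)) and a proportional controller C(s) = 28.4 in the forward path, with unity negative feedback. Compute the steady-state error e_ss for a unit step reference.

0

The open loop C(s)G_p(s) has a pole at the origin (type 1), so the static position error constant is infinite and e_ss = 1/(1+∞) = 0.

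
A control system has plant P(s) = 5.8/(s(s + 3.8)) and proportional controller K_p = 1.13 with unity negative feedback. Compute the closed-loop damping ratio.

With unity feedback the closed-loop characteristic equation is s² + 3.8s + 1.13·5.8 = s² + 3.8s + 6.554 = 0.
Matching s² + 2ζω_n s + ω_n²: ω_n = √6.554 = 2.56 rad/s and 2ζω_n = 3.8, so ζ = 3.8/(2·2.56) = 0.742.

ζ = 0.742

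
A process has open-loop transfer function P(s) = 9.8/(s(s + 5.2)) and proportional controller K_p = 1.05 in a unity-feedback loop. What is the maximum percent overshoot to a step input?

From 1 + K_pP(s) = 0: s² + 5.2s + 10.29 = 0 ⇒ ω_n = 3.208, ζ = 0.8105.
%OS = 100·exp(−πζ/√(1−ζ²)) = 100·exp(−π·0.8105/√0.3431) = 1.29%.

1.29%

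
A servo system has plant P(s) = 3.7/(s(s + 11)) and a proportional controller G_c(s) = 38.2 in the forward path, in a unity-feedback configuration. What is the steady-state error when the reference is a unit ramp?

The loop has one pole at the origin (type 1). Velocity error constant K_v = lim_{s→0} s·G_c(s)P(s) = 38.2·3.7/11 = 12.85.
Steady-state error to a unit ramp: e_ss = 1/K_v = 0.0778.

0.0778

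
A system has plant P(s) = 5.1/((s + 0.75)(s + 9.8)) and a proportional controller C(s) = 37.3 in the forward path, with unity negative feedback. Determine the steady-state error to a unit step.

The loop is type 0. Static position error constant K_pos = C(0)·P(0) = 37.3·0.6939 = 25.88.
Steady-state error to a unit step: e_ss = 1/(1+K_pos) = 1/26.88 = 0.0372.

0.0372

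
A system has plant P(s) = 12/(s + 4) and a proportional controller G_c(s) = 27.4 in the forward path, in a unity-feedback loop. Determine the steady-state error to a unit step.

The loop is type 0. Static position error constant K_pos = G_c(0)·P(0) = 27.4·3 = 82.2.
Steady-state error to a unit step: e_ss = 1/(1+K_pos) = 1/83.2 = 0.012.

0.012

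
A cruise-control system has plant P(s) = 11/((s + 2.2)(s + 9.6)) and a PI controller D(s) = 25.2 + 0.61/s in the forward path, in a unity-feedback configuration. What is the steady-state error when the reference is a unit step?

0

The open loop D(s)P(s) has a pole at the origin (type 1), so the static position error constant is infinite and e_ss = 1/(1+∞) = 0.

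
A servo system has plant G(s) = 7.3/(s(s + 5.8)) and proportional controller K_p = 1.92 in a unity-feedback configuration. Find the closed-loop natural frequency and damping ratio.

1 + K_p·G(s) = 0 gives s² + 5.8s + 14.02 = 0.
So ω_n² = 14.02 ⇒ ω_n = 3.744 rad/s, and ζ = 5.8/(2ω_n) = 0.775.

ω_n = 3.74 rad/s, ζ = 0.775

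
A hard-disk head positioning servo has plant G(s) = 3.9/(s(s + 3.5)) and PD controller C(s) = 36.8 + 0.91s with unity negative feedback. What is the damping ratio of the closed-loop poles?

Forward path: (36.8 + 0.91s)·3.9/(s(s+3.5)). The closed-loop characteristic equation is s² + (3.5 + 3.9·0.91)s + 3.9·36.8 = 0.
That is s² + 7.049s + 143.5 = 0, so ω_n = 11.98 rad/s and ζ = 7.049/(2·11.98) = 0.2942.

ζ = 0.294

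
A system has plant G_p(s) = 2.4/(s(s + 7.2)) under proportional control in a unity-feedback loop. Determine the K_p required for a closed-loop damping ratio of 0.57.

K_p = 16.6

Closed-loop characteristic equation: s² + 7.2s + K_p·2.4 = 0.
So ω_n = √(2.4K_p) and 2ζω_n = 7.2, giving ζ = 7.2/(2√(2.4K_p)).
Setting ζ = 0.57: √(2.4K_p) = 7.2/(2·0.57) = 6.316, so K_p = 39.89/2.4 = 16.6.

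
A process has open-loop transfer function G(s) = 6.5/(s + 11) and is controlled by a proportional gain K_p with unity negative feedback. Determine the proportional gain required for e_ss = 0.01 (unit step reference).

K_p = 168

For a type-0 loop with proportional control, e_ss = 1/(1 + K_p·G(0)).
G(0) = 0.5909. Require 1/(1 + K_p·0.5909) = 0.01, so 1 + 0.5909·K_p = 100.
K_p = (100 − 1)/0.5909 = 168.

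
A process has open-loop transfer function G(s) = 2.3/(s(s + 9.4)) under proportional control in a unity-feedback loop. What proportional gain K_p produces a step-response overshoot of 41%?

From %OS = 100·exp(−πζ/√(1−ζ²)) = 41%, ζ = −ln(0.41)/√(π²+ln²(0.41)) = 0.273.
Characteristic equation s² + 9.4s + 2.3K_p = 0 gives ζ = 9.4/(2√(2.3K_p)).
Setting ζ = 0.273: √(2.3K_p) = 9.4/(2·0.273) = 17.21, so K_p = 296.3/2.3 = 129.

K_p = 129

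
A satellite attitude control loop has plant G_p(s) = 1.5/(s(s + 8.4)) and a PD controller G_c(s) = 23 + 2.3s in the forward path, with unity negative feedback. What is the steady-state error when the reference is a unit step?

The open loop G_c(s)G_p(s) has a pole at the origin (type 1), so the static position error constant is infinite and e_ss = 1/(1+∞) = 0.

0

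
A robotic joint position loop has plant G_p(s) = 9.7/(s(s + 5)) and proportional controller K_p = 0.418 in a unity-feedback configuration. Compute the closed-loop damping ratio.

ζ = 1.24

1 + K_p·G_p(s) = 0 gives s² + 5s + 4.055 = 0.
Matching s² + 2ζω_n s + ω_n²: ω_n = √4.055 = 2.014 rad/s and 2ζω_n = 5, so ζ = 5/(2·2.014) = 1.24.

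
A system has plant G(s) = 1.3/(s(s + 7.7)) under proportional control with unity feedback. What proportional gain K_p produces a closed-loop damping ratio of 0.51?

Closed-loop characteristic equation: s² + 7.7s + K_p·1.3 = 0.
So ω_n = √(1.3K_p) and 2ζω_n = 7.7, giving ζ = 7.7/(2√(1.3K_p)).
Setting ζ = 0.51: √(1.3K_p) = 7.7/(2·0.51) = 7.549, so K_p = 56.99/1.3 = 43.8.

K_p = 43.8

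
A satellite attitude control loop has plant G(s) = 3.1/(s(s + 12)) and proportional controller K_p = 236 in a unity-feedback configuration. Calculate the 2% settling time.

The closed-loop denominator s² + 12s + 731.6 gives ω_n = √731.6 = 27.05 and ζ = 12/(2ω_n) = 0.2218.
2% settling time T_s ≈ 4/(ζω_n) = 4/6 = 0.667 s.

T_s ≈ 0.667 s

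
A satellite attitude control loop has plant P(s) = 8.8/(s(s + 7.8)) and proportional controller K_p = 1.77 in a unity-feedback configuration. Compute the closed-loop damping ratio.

ζ = 0.988

With unity feedback the closed-loop characteristic equation is s² + 7.8s + 1.77·8.8 = s² + 7.8s + 15.58 = 0.
So ω_n² = 15.58 ⇒ ω_n = 3.947 rad/s, and ζ = 7.8/(2ω_n) = 0.988.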